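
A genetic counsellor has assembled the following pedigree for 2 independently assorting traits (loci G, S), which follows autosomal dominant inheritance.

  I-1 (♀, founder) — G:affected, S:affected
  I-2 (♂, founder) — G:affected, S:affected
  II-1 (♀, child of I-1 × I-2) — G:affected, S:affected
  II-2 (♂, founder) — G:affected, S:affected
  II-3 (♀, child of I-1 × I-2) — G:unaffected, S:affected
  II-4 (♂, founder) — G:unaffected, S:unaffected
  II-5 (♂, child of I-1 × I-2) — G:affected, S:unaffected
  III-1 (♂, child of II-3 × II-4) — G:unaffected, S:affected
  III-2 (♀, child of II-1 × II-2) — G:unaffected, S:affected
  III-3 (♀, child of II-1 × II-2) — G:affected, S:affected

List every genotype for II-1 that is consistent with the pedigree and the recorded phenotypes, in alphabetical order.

G/I-1 aff ·: Gg
G/I-2 aff ·: Gg
G/II-1 aff I-1×I-2: Gg
G/II-2 aff ·: Gg
G/II-3 un I-1×I-2: gg
G/II-4 un ·: gg
G/II-5 aff I-1×I-2: Gg|GG
G/III-1 un II-3×II-4: gg
G/III-2 un II-1×II-2: gg
G/III-3 aff II-1×II-2: Gg|GG
⇒ G over [I-1,I-2,II-1,II-2,II-3,II-4,II-5,III-1,III-2,III-3]: 4 consistent
S/I-1 aff ·: Ss
S/I-2 aff ·: Ss
S/II-1 aff I-1×I-2: Ss|SS
S/II-2 aff ·: Ss|SS
S/II-3 aff I-1×I-2: Ss|SS
S/II-4 un ·: ss
S/II-5 un I-1×I-2: ss
S/III-1 aff II-3×II-4: Ss
S/III-2 aff II-1×II-2: Ss|SS
S/III-3 aff II-1×II-2: Ss|SS
⇒ S over [I-1,I-2,II-1,II-2,II-3,II-4,II-5,III-1,III-2,III-3]: 26 consistent

II-1 ∈ {Gg SS, Gg Ss}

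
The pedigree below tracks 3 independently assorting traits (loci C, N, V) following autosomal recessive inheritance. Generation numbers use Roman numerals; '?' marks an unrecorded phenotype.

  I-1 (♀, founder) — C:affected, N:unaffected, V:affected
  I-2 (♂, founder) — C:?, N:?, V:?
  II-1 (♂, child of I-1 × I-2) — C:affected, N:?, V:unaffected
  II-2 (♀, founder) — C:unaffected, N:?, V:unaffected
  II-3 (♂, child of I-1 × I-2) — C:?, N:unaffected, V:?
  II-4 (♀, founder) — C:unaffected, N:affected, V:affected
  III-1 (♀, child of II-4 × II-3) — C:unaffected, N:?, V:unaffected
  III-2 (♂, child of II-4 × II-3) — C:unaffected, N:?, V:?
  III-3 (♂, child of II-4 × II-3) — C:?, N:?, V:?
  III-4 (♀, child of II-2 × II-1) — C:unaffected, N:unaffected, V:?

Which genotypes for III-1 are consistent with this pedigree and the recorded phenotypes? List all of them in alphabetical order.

III-1 ∈ {CC Nn Vv, CC nn Vv, Cc Nn Vv, Cc nn Vv}

C/I-1 aff ·: cc
C/I-2 ? ·: Cc|cc
C/II-1 aff I-1×I-2: cc
C/II-2 un ·: CC|Cc
C/II-3 ? I-1×I-2: Cc|cc
C/II-4 un ·: CC|Cc
C/III-1 un II-4×II-3: CC|Cc
C/III-2 un II-4×II-3: CC|Cc
C/III-3 ? II-4×II-3: CC|Cc|cc
C/III-4 un II-2×II-1: Cc
⇒ C over [I-1,I-2,II-1,II-2,II-3,II-4,III-1,III-2,III-3,III-4]: 52 consistent
N/I-1 un ·: NN|Nn
N/I-2 ? ·: NN|Nn|nn
N/II-1 ? I-1×I-2: NN|Nn|nn
N/II-2 ? ·: NN|Nn|nn
N/II-3 un I-1×I-2: NN|Nn
N/II-4 aff ·: nn
N/III-1 ? II-4×II-3: Nn|nn
N/III-2 ? II-4×II-3: Nn|nn
N/III-3 ? II-4×II-3: Nn|nn
N/III-4 un II-2×II-1: NN|Nn
⇒ N over [I-1,I-2,II-1,II-2,II-3,II-4,III-1,III-2,III-3,III-4]: 361 consistent
V/I-1 aff ·: vv
V/I-2 ? ·: VV|Vv
V/II-1 un I-1×I-2: Vv
V/II-2 un ·: VV|Vv
V/II-3 ? I-1×I-2: Vv
V/II-4 aff ·: vv
V/III-1 un II-4×II-3: Vv
V/III-2 ? II-4×II-3: Vv|vv
V/III-3 ? II-4×II-3: Vv|vv
V/III-4 ? II-2×II-1: VV|Vv|vv
⇒ V over [I-1,I-2,II-1,II-2,II-3,II-4,III-1,III-2,III-3,III-4]: 40 consistent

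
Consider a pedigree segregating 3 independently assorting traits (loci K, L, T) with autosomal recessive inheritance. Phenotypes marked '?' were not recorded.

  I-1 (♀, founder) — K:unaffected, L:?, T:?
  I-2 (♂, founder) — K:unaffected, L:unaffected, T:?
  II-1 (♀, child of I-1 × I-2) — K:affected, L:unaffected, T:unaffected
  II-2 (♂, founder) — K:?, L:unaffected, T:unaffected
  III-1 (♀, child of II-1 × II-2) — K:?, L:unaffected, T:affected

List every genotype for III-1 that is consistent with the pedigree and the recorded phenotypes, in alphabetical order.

III-1 ∈ {Kk LL tt, Kk Ll tt, kk LL tt, kk Ll tt}

K/I-1 un ·: Kk
K/I-2 un ·: Kk
K/II-1 aff I-1×I-2: kk
K/II-2 ? ·: KK|Kk|kk
K/III-1 ? II-1×II-2: Kk|kk
⇒ K over [I-1,I-2,II-1,II-2,III-1]: 4 consistent
L/I-1 ? ·: LL|Ll|ll
L/I-2 un ·: LL|Ll
L/II-1 un I-1×I-2: LL|Ll
L/II-2 un ·: LL|Ll
L/III-1 un II-1×II-2: LL|Ll
⇒ L over [I-1,I-2,II-1,II-2,III-1]: 32 consistent
T/I-1 ? ·: TT|Tt|tt
T/I-2 ? ·: TT|Tt|tt
T/II-1 un I-1×I-2: Tt
T/II-2 un ·: Tt
T/III-1 aff II-1×II-2: tt
⇒ T over [I-1,I-2,II-1,II-2,III-1]: 7 consistent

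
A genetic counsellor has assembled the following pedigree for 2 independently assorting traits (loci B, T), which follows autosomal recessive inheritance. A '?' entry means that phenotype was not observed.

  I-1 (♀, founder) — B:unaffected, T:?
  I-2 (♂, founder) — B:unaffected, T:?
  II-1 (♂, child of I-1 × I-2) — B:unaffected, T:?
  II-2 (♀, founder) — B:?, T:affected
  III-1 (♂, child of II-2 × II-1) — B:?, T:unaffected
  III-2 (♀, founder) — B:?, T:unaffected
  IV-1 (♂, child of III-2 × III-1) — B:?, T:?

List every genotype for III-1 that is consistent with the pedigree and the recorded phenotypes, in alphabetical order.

B/I-1 un ·: BB|Bb
B/I-2 un ·: BB|Bb
B/II-1 un I-1×I-2: BB|Bb
B/II-2 ? ·: BB|Bb|bb
B/III-1 ? II-2×II-1: BB|Bb|bb
B/III-2 ? ·: BB|Bb|bb
B/IV-1 ? III-2×III-1: BB|Bb|bb
⇒ B over [I-1,I-2,II-1,II-2,III-1,III-2,IV-1]: 199 consistent
T/I-1 ? ·: TT|Tt|tt
T/I-2 ? ·: TT|Tt|tt
T/II-1 ? I-1×I-2: TT|Tt
T/II-2 aff ·: tt
T/III-1 un II-2×II-1: Tt
T/III-2 un ·: TT|Tt
T/IV-1 ? III-2×III-1: TT|Tt|tt
⇒ T over [I-1,I-2,II-1,II-2,III-1,III-2,IV-1]: 55 consistent

III-1 ∈ {BB Tt, Bb Tt, bb Tt}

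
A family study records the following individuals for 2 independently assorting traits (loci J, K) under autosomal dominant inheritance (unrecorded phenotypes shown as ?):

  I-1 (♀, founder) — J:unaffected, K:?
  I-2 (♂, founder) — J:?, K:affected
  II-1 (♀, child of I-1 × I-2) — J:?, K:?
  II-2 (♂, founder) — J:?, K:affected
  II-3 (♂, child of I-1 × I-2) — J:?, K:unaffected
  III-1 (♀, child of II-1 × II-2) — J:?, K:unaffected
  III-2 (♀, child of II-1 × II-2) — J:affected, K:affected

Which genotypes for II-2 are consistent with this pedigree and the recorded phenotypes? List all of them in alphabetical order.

II-2 ∈ {JJ Kk, Jj Kk, jj Kk}

J/I-1 un ·: jj
J/I-2 ? ·: jj|Jj|JJ
J/II-1 ? I-1×I-2: jj|Jj
J/II-2 ? ·: jj|Jj|JJ
J/II-3 ? I-1×I-2: jj|Jj
J/III-1 ? II-1×II-2: jj|Jj|JJ
J/III-2 aff II-1×II-2: Jj|JJ
⇒ J over [I-1,I-2,II-1,II-2,II-3,III-1,III-2]: 45 consistent
K/I-1 ? ·: kk|Kk
K/I-2 aff ·: Kk
K/II-1 ? I-1×I-2: kk|Kk
K/II-2 aff ·: Kk
K/II-3 un I-1×I-2: kk
K/III-1 un II-1×II-2: kk
K/III-2 aff II-1×II-2: Kk|KK
⇒ K over [I-1,I-2,II-1,II-2,II-3,III-1,III-2]: 6 consistent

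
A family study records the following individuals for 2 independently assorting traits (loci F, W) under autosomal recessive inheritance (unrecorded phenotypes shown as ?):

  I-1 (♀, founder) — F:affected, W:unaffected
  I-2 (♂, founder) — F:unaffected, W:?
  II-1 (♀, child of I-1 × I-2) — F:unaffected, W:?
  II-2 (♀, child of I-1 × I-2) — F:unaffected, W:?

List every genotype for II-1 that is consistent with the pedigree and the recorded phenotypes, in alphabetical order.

II-1 ∈ {Ff WW, Ff Ww, Ff ww}

F/I-1 aff ·: ff
F/I-2 un ·: FF|Ff
F/II-1 un I-1×I-2: Ff
F/II-2 un I-1×I-2: Ff
⇒ F over [I-1,I-2,II-1,II-2]: 2 consistent
W/I-1 un ·: WW|Ww
W/I-2 ? ·: WW|Ww|ww
W/II-1 ? I-1×I-2: WW|Ww|ww
W/II-2 ? I-1×I-2: WW|Ww|ww
⇒ W over [I-1,I-2,II-1,II-2]: 23 consistent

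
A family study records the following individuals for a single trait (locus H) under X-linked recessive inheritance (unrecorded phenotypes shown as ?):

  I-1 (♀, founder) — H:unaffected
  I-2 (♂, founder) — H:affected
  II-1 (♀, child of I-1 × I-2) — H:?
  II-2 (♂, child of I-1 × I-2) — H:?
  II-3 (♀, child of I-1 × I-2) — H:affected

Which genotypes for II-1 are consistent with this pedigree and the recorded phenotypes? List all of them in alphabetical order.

II-1 ∈ {X^HX^h, X^hX^h}

H/I-1 un ·: X^HX^h
H/I-2 aff ·: X^hY
H/II-1 ? I-1×I-2: X^HX^h|X^hX^h
H/II-2 ? I-1×I-2: X^HY|X^hY
H/II-3 aff I-1×I-2: X^hX^h
⇒ H over [I-1,I-2,II-1,II-2,II-3]: 4 consistent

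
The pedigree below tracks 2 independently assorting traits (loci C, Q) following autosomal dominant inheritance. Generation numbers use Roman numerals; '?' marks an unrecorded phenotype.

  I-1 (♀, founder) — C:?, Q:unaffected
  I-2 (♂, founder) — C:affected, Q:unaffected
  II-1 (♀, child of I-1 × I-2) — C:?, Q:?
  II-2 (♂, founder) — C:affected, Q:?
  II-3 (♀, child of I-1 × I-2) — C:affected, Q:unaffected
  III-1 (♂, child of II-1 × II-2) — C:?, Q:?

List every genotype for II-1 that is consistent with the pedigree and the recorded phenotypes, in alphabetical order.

II-1 ∈ {CC qq, Cc qq, cc qq}

C/I-1 ? ·: cc|Cc|CC
C/I-2 aff ·: Cc|CC
C/II-1 ? I-1×I-2: cc|Cc|CC
C/II-2 aff ·: Cc|CC
C/II-3 aff I-1×I-2: Cc|CC
C/III-1 ? II-1×II-2: cc|Cc|CC
⇒ C over [I-1,I-2,II-1,II-2,II-3,III-1]: 70 consistent
Q/I-1 un ·: qq
Q/I-2 un ·: qq
Q/II-1 ? I-1×I-2: qq
Q/II-2 ? ·: qq|Qq|QQ
Q/II-3 un I-1×I-2: qq
Q/III-1 ? II-1×II-2: qq|Qq
⇒ Q over [I-1,I-2,II-1,II-2,II-3,III-1]: 4 consistent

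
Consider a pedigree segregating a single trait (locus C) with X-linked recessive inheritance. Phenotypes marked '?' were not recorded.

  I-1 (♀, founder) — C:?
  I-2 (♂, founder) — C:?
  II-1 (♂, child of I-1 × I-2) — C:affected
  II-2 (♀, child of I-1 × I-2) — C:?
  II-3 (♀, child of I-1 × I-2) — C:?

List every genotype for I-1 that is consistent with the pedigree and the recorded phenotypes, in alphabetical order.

I-1 ∈ {X^CX^c, X^cX^c}

C/I-1 ? ·: X^CX^c|X^cX^c
C/I-2 ? ·: X^CY|X^cY
C/II-1 aff I-1×I-2: X^cY
C/II-2 ? I-1×I-2: X^CX^C|X^CX^c|X^cX^c
C/II-3 ? I-1×I-2: X^CX^C|X^CX^c|X^cX^c
⇒ C over [I-1,I-2,II-1,II-2,II-3]: 10 consistent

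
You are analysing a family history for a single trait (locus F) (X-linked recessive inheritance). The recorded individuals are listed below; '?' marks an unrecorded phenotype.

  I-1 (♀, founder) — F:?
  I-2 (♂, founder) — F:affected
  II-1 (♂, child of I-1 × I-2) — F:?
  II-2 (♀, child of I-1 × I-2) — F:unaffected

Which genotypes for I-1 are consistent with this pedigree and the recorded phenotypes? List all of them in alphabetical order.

I-1 ∈ {X^FX^F, X^FX^f}

F/I-1 ? ·: X^FX^F|X^FX^f
F/I-2 aff ·: X^fY
F/II-1 ? I-1×I-2: X^FY|X^fY
F/II-2 un I-1×I-2: X^FX^f
⇒ F over [I-1,I-2,II-1,II-2]: 3 consistent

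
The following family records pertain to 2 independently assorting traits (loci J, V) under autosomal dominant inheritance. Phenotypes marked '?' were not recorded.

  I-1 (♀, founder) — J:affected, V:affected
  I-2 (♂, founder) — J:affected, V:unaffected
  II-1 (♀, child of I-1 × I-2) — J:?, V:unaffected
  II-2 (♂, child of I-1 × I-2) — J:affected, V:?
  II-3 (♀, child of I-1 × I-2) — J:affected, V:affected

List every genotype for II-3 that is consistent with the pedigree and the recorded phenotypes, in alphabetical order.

J/I-1 aff ·: Jj|JJ
J/I-2 aff ·: Jj|JJ
J/II-1 ? I-1×I-2: jj|Jj|JJ
J/II-2 aff I-1×I-2: Jj|JJ
J/II-3 aff I-1×I-2: Jj|JJ
⇒ J over [I-1,I-2,II-1,II-2,II-3]: 29 consistent
V/I-1 aff ·: Vv
V/I-2 un ·: vv
V/II-1 un I-1×I-2: vv
V/II-2 ? I-1×I-2: vv|Vv
V/II-3 aff I-1×I-2: Vv
⇒ V over [I-1,I-2,II-1,II-2,II-3]: 2 consistent

II-3 ∈ {JJ Vv, Jj Vv}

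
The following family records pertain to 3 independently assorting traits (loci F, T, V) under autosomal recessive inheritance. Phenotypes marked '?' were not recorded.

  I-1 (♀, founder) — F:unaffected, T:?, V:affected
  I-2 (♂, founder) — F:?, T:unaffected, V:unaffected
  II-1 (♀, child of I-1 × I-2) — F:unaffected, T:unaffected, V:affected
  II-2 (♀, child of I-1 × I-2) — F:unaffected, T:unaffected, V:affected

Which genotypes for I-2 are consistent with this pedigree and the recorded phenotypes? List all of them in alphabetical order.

I-2 ∈ {FF TT Vv, FF Tt Vv, Ff TT Vv, Ff Tt Vv, ff TT Vv, ff Tt Vv}

F/I-1 un ·: FF|Ff
F/I-2 ? ·: FF|Ff|ff
F/II-1 un I-1×I-2: FF|Ff
F/II-2 un I-1×I-2: FF|Ff
⇒ F over [I-1,I-2,II-1,II-2]: 15 consistent
T/I-1 ? ·: TT|Tt|tt
T/I-2 un ·: TT|Tt
T/II-1 un I-1×I-2: TT|Tt
T/II-2 un I-1×I-2: TT|Tt
⇒ T over [I-1,I-2,II-1,II-2]: 15 consistent
V/I-1 aff ·: vv
V/I-2 un ·: Vv
V/II-1 aff I-1×I-2: vv
V/II-2 aff I-1×I-2: vv
⇒ V over [I-1,I-2,II-1,II-2]: 1 consistent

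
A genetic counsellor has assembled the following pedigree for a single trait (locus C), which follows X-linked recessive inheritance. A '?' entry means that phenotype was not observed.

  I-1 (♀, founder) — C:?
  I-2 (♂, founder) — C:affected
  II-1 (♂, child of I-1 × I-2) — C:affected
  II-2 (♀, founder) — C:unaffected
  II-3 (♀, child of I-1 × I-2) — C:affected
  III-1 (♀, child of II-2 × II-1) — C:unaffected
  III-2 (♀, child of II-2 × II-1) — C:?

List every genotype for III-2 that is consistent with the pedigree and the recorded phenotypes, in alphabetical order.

III-2 ∈ {X^CX^c, X^cX^c}

C/I-1 ? ·: X^CX^c|X^cX^c
C/I-2 aff ·: X^cY
C/II-1 aff I-1×I-2: X^cY
C/II-2 un ·: X^CX^C|X^CX^c
C/II-3 aff I-1×I-2: X^cX^c
C/III-1 un II-2×II-1: X^CX^c
C/III-2 ? II-2×II-1: X^CX^c|X^cX^c
⇒ C over [I-1,I-2,II-1,II-2,II-3,III-1,III-2]: 6 consistent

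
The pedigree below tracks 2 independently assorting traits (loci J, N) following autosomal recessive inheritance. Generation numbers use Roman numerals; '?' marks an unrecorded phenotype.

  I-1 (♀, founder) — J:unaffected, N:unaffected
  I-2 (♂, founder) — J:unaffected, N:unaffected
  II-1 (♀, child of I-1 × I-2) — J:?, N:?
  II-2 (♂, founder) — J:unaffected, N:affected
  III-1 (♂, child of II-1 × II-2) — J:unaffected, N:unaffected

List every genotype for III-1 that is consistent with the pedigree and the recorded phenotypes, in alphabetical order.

J/I-1 un ·: JJ|Jj
J/I-2 un ·: JJ|Jj
J/II-1 ? I-1×I-2: JJ|Jj|jj
J/II-2 un ·: JJ|Jj
J/III-1 un II-1×II-2: JJ|Jj
⇒ J over [I-1,I-2,II-1,II-2,III-1]: 26 consistent
N/I-1 un ·: NN|Nn
N/I-2 un ·: NN|Nn
N/II-1 ? I-1×I-2: NN|Nn
N/II-2 aff ·: nn
N/III-1 un II-1×II-2: Nn
⇒ N over [I-1,I-2,II-1,II-2,III-1]: 7 consistent

III-1 ∈ {JJ Nn, Jj Nn}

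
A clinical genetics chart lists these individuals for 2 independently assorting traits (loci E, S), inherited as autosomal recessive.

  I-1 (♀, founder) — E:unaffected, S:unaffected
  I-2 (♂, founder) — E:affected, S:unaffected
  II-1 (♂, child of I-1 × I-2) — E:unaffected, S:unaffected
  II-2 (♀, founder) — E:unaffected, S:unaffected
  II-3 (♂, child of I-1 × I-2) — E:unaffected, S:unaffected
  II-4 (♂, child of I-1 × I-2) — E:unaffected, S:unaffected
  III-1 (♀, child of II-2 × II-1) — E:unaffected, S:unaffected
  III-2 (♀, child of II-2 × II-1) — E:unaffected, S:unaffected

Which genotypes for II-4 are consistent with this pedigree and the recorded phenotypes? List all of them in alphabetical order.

II-4 ∈ {Ee SS, Ee Ss}

E/I-1 un ·: EE|Ee
E/I-2 aff ·: ee
E/II-1 un I-1×I-2: Ee
E/II-2 un ·: EE|Ee
E/II-3 un I-1×I-2: Ee
E/II-4 un I-1×I-2: Ee
E/III-1 un II-2×II-1: EE|Ee
E/III-2 un II-2×II-1: EE|Ee
⇒ E over [I-1,I-2,II-1,II-2,II-3,II-4,III-1,III-2]: 16 consistent
S/I-1 un ·: SS|Ss
S/I-2 un ·: SS|Ss
S/II-1 un I-1×I-2: SS|Ss
S/II-2 un ·: SS|Ss
S/II-3 un I-1×I-2: SS|Ss
S/II-4 un I-1×I-2: SS|Ss
S/III-1 un II-2×II-1: SS|Ss
S/III-2 un II-2×II-1: SS|Ss
⇒ S over [I-1,I-2,II-1,II-2,II-3,II-4,III-1,III-2]: 161 consistent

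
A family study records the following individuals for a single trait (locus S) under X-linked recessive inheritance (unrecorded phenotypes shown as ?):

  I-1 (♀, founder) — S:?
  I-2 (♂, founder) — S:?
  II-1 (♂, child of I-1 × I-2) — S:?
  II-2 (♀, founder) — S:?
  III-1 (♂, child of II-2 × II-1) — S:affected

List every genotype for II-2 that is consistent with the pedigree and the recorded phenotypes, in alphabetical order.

S/I-1 ? ·: X^SX^S|X^SX^s|X^sX^s
S/I-2 ? ·: X^SY|X^sY
S/II-1 ? I-1×I-2: X^SY|X^sY
S/II-2 ? ·: X^SX^s|X^sX^s
S/III-1 aff II-2×II-1: X^sY
⇒ S over [I-1,I-2,II-1,II-2,III-1]: 16 consistent

II-2 ∈ {X^SX^s, X^sX^s}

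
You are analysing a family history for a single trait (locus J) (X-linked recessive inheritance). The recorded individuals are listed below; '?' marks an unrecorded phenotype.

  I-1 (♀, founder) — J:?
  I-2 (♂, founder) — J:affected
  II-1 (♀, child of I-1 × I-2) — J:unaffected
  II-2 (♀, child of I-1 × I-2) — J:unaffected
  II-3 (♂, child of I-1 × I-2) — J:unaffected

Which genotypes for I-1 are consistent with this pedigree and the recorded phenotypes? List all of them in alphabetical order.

I-1 ∈ {X^JX^J, X^JX^j}

J/I-1 ? ·: X^JX^J|X^JX^j
J/I-2 aff ·: X^jY
J/II-1 un I-1×I-2: X^JX^j
J/II-2 un I-1×I-2: X^JX^j
J/II-3 un I-1×I-2: X^JY
⇒ J over [I-1,I-2,II-1,II-2,II-3]: 2 consistent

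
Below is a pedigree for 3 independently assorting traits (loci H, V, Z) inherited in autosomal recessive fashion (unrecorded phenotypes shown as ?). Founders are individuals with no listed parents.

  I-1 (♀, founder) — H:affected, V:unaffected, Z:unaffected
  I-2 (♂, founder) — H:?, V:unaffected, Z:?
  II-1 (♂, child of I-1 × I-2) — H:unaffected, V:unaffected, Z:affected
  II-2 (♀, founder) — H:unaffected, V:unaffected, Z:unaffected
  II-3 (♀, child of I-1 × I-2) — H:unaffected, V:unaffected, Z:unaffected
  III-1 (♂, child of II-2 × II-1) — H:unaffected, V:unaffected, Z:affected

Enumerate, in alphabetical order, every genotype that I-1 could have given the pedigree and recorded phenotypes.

H/I-1 aff ·: hh
H/I-2 ? ·: HH|Hh
H/II-1 un I-1×I-2: Hh
H/II-2 un ·: HH|Hh
H/II-3 un I-1×I-2: Hh
H/III-1 un II-2×II-1: HH|Hh
⇒ H over [I-1,I-2,II-1,II-2,II-3,III-1]: 8 consistent
V/I-1 un ·: VV|Vv
V/I-2 un ·: VV|Vv
V/II-1 un I-1×I-2: VV|Vv
V/II-2 un ·: VV|Vv
V/II-3 un I-1×I-2: VV|Vv
V/III-1 un II-2×II-1: VV|Vv
⇒ V over [I-1,I-2,II-1,II-2,II-3,III-1]: 45 consistent
Z/I-1 un ·: Zz
Z/I-2 ? ·: Zz|zz
Z/II-1 aff I-1×I-2: zz
Z/II-2 un ·: Zz
Z/II-3 un I-1×I-2: ZZ|Zz
Z/III-1 aff II-2×II-1: zz
⇒ Z over [I-1,I-2,II-1,II-2,II-3,III-1]: 3 consistent

I-1 ∈ {hh VV Zz, hh Vv Zz}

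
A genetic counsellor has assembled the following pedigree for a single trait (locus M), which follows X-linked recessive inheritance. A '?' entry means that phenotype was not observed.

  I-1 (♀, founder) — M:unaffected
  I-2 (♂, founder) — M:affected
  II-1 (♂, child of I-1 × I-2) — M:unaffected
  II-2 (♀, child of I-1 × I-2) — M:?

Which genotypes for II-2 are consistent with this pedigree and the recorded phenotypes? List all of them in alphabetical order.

II-2 ∈ {X^MX^m, X^mX^m}

M/I-1 un ·: X^MX^M|X^MX^m
M/I-2 aff ·: X^mY
M/II-1 un I-1×I-2: X^MY
M/II-2 ? I-1×I-2: X^MX^m|X^mX^m
⇒ M over [I-1,I-2,II-1,II-2]: 3 consistent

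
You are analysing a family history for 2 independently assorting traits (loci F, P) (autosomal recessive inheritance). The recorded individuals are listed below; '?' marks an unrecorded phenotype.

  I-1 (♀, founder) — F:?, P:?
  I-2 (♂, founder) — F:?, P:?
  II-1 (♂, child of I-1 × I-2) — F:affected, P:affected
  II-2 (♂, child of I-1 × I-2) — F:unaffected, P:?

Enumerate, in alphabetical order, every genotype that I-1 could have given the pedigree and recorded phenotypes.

F/I-1 ? ·: Ff|ff
F/I-2 ? ·: Ff|ff
F/II-1 aff I-1×I-2: ff
F/II-2 un I-1×I-2: FF|Ff
⇒ F over [I-1,I-2,II-1,II-2]: 4 consistent
P/I-1 ? ·: Pp|pp
P/I-2 ? ·: Pp|pp
P/II-1 aff I-1×I-2: pp
P/II-2 ? I-1×I-2: PP|Pp|pp
⇒ P over [I-1,I-2,II-1,II-2]: 8 consistent

I-1 ∈ {Ff Pp, Ff pp, ff Pp, ff pp}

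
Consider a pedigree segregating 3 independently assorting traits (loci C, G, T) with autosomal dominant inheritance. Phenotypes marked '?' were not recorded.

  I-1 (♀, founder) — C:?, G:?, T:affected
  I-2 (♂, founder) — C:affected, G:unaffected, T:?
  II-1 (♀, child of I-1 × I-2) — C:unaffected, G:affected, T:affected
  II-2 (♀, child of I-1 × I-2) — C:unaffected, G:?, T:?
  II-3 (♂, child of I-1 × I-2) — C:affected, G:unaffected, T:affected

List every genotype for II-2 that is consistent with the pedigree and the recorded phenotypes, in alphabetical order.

II-2 ∈ {cc Gg TT, cc Gg Tt, cc Gg tt, cc gg TT, cc gg Tt, cc gg tt}

C/I-1 ? ·: cc|Cc
C/I-2 aff ·: Cc
C/II-1 un I-1×I-2: cc
C/II-2 un I-1×I-2: cc
C/II-3 aff I-1×I-2: Cc|CC
⇒ C over [I-1,I-2,II-1,II-2,II-3]: 3 consistent
G/I-1 ? ·: Gg
G/I-2 un ·: gg
G/II-1 aff I-1×I-2: Gg
G/II-2 ? I-1×I-2: gg|Gg
G/II-3 un I-1×I-2: gg
⇒ G over [I-1,I-2,II-1,II-2,II-3]: 2 consistent
T/I-1 aff ·: Tt|TT
T/I-2 ? ·: tt|Tt|TT
T/II-1 aff I-1×I-2: Tt|TT
T/II-2 ? I-1×I-2: tt|Tt|TT
T/II-3 aff I-1×I-2: Tt|TT
⇒ T over [I-1,I-2,II-1,II-2,II-3]: 32 consistent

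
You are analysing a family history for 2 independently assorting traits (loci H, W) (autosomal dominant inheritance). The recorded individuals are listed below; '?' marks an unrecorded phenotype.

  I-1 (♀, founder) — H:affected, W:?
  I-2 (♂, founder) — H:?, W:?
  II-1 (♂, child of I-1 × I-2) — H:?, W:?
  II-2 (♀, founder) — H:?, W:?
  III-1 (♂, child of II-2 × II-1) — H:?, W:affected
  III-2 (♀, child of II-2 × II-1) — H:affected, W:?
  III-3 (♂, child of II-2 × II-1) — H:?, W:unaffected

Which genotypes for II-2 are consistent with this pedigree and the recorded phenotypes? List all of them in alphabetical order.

II-2 ∈ {HH Ww, HH ww, Hh Ww, Hh ww, hh Ww, hh ww}

H/I-1 aff ·: Hh|HH
H/I-2 ? ·: hh|Hh|HH
H/II-1 ? I-1×I-2: hh|Hh|HH
H/II-2 ? ·: hh|Hh|HH
H/III-1 ? II-2×II-1: hh|Hh|HH
H/III-2 aff II-2×II-1: Hh|HH
H/III-3 ? II-2×II-1: hh|Hh|HH
⇒ H over [I-1,I-2,II-1,II-2,III-1,III-2,III-3]: 200 consistent
W/I-1 ? ·: ww|Ww|WW
W/I-2 ? ·: ww|Ww|WW
W/II-1 ? I-1×I-2: ww|Ww
W/II-2 ? ·: ww|Ww
W/III-1 aff II-2×II-1: Ww|WW
W/III-2 ? II-2×II-1: ww|Ww|WW
W/III-3 un II-2×II-1: ww
⇒ W over [I-1,I-2,II-1,II-2,III-1,III-2,III-3]: 64 consistent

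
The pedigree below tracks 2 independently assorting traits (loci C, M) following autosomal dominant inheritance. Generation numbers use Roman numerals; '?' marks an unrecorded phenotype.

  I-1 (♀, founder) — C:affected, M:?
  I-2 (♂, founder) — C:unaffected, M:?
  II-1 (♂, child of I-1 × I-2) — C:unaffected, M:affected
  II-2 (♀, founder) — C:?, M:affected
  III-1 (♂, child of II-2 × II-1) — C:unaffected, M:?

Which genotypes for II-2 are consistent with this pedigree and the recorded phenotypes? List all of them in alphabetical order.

II-2 ∈ {Cc MM, Cc Mm, cc MM, cc Mm}

C/I-1 aff ·: Cc
C/I-2 un ·: cc
C/II-1 un I-1×I-2: cc
C/II-2 ? ·: cc|Cc
C/III-1 un II-2×II-1: cc
⇒ C over [I-1,I-2,II-1,II-2,III-1]: 2 consistent
M/I-1 ? ·: mm|Mm|MM
M/I-2 ? ·: mm|Mm|MM
M/II-1 aff I-1×I-2: Mm|MM
M/II-2 aff ·: Mm|MM
M/III-1 ? II-2×II-1: mm|Mm|MM
⇒ M over [I-1,I-2,II-1,II-2,III-1]: 47 consistent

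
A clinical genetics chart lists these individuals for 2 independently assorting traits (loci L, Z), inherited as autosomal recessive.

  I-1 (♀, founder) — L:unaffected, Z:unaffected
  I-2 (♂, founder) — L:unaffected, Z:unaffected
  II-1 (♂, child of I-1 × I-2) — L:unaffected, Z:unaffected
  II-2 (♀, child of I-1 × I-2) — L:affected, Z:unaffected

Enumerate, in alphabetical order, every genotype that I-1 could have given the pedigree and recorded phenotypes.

I-1 ∈ {Ll ZZ, Ll Zz}

L/I-1 un ·: Ll
L/I-2 un ·: Ll
L/II-1 un I-1×I-2: LL|Ll
L/II-2 aff I-1×I-2: ll
⇒ L over [I-1,I-2,II-1,II-2]: 2 consistent
Z/I-1 un ·: ZZ|Zz
Z/I-2 un ·: ZZ|Zz
Z/II-1 un I-1×I-2: ZZ|Zz
Z/II-2 un I-1×I-2: ZZ|Zz
⇒ Z over [I-1,I-2,II-1,II-2]: 13 consistent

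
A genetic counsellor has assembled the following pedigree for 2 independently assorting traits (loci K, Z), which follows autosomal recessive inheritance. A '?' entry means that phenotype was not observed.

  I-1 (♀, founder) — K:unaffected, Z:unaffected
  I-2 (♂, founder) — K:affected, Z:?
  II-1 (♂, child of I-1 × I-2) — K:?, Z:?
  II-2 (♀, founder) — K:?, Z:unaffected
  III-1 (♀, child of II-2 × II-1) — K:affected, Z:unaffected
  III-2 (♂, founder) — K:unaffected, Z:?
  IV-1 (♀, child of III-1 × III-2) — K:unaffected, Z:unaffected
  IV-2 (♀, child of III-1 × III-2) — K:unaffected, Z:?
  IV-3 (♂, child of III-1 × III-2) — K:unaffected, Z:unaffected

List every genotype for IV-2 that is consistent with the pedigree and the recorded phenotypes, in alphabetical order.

K/I-1 un ·: KK|Kk
K/I-2 aff ·: kk
K/II-1 ? I-1×I-2: Kk|kk
K/II-2 ? ·: Kk|kk
K/III-1 aff II-2×II-1: kk
K/III-2 un ·: KK|Kk
K/IV-1 un III-1×III-2: Kk
K/IV-2 un III-1×III-2: Kk
K/IV-3 un III-1×III-2: Kk
⇒ K over [I-1,I-2,II-1,II-2,III-1,III-2,IV-1,IV-2,IV-3]: 12 consistent
Z/I-1 un ·: ZZ|Zz
Z/I-2 ? ·: ZZ|Zz|zz
Z/II-1 ? I-1×I-2: ZZ|Zz|zz
Z/II-2 un ·: ZZ|Zz
Z/III-1 un II-2×II-1: ZZ|Zz
Z/III-2 ? ·: ZZ|Zz|zz
Z/IV-1 un III-1×III-2: ZZ|Zz
Z/IV-2 ? III-1×III-2: ZZ|Zz|zz
Z/IV-3 un III-1×III-2: ZZ|Zz
⇒ Z over [I-1,I-2,II-1,II-2,III-1,III-2,IV-1,IV-2,IV-3]: 576 consistent

IV-2 ∈ {Kk ZZ, Kk Zz, Kk zz}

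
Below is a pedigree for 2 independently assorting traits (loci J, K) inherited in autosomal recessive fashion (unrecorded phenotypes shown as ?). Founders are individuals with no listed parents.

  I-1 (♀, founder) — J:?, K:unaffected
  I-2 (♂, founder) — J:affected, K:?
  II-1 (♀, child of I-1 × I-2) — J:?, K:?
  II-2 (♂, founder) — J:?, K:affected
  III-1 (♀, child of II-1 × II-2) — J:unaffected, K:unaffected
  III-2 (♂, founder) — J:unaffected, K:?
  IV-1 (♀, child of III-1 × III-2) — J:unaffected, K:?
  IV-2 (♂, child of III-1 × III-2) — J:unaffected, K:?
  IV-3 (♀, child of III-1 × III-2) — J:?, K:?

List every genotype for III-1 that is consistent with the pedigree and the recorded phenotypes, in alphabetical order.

III-1 ∈ {JJ Kk, Jj Kk}

J/I-1 ? ·: JJ|Jj|jj
J/I-2 aff ·: jj
J/II-1 ? I-1×I-2: Jj|jj
J/II-2 ? ·: JJ|Jj|jj
J/III-1 un II-1×II-2: JJ|Jj
J/III-2 un ·: JJ|Jj
J/IV-1 un III-1×III-2: JJ|Jj
J/IV-2 un III-1×III-2: JJ|Jj
J/IV-3 ? III-1×III-2: JJ|Jj|jj
⇒ J over [I-1,I-2,II-1,II-2,III-1,III-2,IV-1,IV-2,IV-3]: 236 consistent
K/I-1 un ·: KK|Kk
K/I-2 ? ·: KK|Kk|kk
K/II-1 ? I-1×I-2: KK|Kk
K/II-2 aff ·: kk
K/III-1 un II-1×II-2: Kk
K/III-2 ? ·: KK|Kk|kk
K/IV-1 ? III-1×III-2: KK|Kk|kk
K/IV-2 ? III-1×III-2: KK|Kk|kk
K/IV-3 ? III-1×III-2: KK|Kk|kk
⇒ K over [I-1,I-2,II-1,II-2,III-1,III-2,IV-1,IV-2,IV-3]: 387 consistent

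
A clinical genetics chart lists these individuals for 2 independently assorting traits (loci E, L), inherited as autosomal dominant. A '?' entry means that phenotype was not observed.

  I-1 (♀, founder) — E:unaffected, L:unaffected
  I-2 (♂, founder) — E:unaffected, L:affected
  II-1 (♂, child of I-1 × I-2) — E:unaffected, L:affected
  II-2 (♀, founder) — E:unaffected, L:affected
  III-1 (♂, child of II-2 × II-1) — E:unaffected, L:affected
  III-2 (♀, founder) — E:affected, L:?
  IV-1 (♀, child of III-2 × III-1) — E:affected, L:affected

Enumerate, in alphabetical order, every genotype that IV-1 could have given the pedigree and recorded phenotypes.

E/I-1 un ·: ee
E/I-2 un ·: ee
E/II-1 un I-1×I-2: ee
E/II-2 un ·: ee
E/III-1 un II-2×II-1: ee
E/III-2 aff ·: Ee|EE
E/IV-1 aff III-2×III-1: Ee
⇒ E over [I-1,I-2,II-1,II-2,III-1,III-2,IV-1]: 2 consistent
L/I-1 un ·: ll
L/I-2 aff ·: Ll|LL
L/II-1 aff I-1×I-2: Ll
L/II-2 aff ·: Ll|LL
L/III-1 aff II-2×II-1: Ll|LL
L/III-2 ? ·: ll|Ll|LL
L/IV-1 aff III-2×III-1: Ll|LL
⇒ L over [I-1,I-2,II-1,II-2,III-1,III-2,IV-1]: 36 consistent

IV-1 ∈ {Ee LL, Ee Ll}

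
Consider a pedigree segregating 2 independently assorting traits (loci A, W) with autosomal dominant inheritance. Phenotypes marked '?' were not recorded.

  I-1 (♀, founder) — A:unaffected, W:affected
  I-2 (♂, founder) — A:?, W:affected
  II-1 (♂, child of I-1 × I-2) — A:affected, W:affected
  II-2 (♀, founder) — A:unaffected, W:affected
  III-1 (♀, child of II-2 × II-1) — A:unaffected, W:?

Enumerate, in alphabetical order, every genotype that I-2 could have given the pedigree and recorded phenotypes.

I-2 ∈ {AA WW, AA Ww, Aa WW, Aa Ww}

A/I-1 un ·: aa
A/I-2 ? ·: Aa|AA
A/II-1 aff I-1×I-2: Aa
A/II-2 un ·: aa
A/III-1 un II-2×II-1: aa
⇒ A over [I-1,I-2,II-1,II-2,III-1]: 2 consistent
W/I-1 aff ·: Ww|WW
W/I-2 aff ·: Ww|WW
W/II-1 aff I-1×I-2: Ww|WW
W/II-2 aff ·: Ww|WW
W/III-1 ? II-2×II-1: ww|Ww|WW
⇒ W over [I-1,I-2,II-1,II-2,III-1]: 27 consistent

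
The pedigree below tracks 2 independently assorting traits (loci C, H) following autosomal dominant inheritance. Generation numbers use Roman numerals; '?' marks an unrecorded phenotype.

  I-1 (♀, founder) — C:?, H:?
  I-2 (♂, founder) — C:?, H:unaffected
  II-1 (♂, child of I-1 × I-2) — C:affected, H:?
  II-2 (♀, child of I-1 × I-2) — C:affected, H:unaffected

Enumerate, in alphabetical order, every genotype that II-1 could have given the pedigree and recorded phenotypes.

C/I-1 ? ·: cc|Cc|CC
C/I-2 ? ·: cc|Cc|CC
C/II-1 aff I-1×I-2: Cc|CC
C/II-2 aff I-1×I-2: Cc|CC
⇒ C over [I-1,I-2,II-1,II-2]: 17 consistent
H/I-1 ? ·: hh|Hh
H/I-2 un ·: hh
H/II-1 ? I-1×I-2: hh|Hh
H/II-2 un I-1×I-2: hh
⇒ H over [I-1,I-2,II-1,II-2]: 3 consistent

II-1 ∈ {CC Hh, CC hh, Cc Hh, Cc hh}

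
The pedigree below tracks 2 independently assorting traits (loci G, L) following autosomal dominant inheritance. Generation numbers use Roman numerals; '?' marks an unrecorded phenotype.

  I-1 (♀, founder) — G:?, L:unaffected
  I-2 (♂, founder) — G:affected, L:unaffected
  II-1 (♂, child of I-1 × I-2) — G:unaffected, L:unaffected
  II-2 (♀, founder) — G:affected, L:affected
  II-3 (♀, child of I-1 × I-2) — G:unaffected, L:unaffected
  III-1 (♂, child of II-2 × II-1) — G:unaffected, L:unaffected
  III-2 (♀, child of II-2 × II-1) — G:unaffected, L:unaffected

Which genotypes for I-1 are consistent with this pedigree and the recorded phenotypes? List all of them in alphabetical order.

I-1 ∈ {Gg ll, gg ll}

G/I-1 ? ·: gg|Gg
G/I-2 aff ·: Gg
G/II-1 un I-1×I-2: gg
G/II-2 aff ·: Gg
G/II-3 un I-1×I-2: gg
G/III-1 un II-2×II-1: gg
G/III-2 un II-2×II-1: gg
⇒ G over [I-1,I-2,II-1,II-2,II-3,III-1,III-2]: 2 consistent
L/I-1 un ·: ll
L/I-2 un ·: ll
L/II-1 un I-1×I-2: ll
L/II-2 aff ·: Ll
L/II-3 un I-1×I-2: ll
L/III-1 un II-2×II-1: ll
L/III-2 un II-2×II-1: ll
⇒ L over [I-1,I-2,II-1,II-2,II-3,III-1,III-2]: 1 consistent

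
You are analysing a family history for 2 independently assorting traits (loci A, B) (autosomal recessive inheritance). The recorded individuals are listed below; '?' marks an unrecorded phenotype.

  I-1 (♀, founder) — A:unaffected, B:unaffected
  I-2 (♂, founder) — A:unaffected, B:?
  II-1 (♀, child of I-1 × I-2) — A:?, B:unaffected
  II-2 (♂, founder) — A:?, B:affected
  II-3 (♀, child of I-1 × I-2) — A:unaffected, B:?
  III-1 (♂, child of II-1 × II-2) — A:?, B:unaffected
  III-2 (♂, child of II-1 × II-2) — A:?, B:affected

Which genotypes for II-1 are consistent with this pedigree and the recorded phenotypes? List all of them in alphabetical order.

II-1 ∈ {AA Bb, Aa Bb, aa Bb}

A/I-1 un ·: AA|Aa
A/I-2 un ·: AA|Aa
A/II-1 ? I-1×I-2: AA|Aa|aa
A/II-2 ? ·: AA|Aa|aa
A/II-3 un I-1×I-2: AA|Aa
A/III-1 ? II-1×II-2: AA|Aa|aa
A/III-2 ? II-1×II-2: AA|Aa|aa
⇒ A over [I-1,I-2,II-1,II-2,II-3,III-1,III-2]: 156 consistent
B/I-1 un ·: BB|Bb
B/I-2 ? ·: BB|Bb|bb
B/II-1 un I-1×I-2: Bb
B/II-2 aff ·: bb
B/II-3 ? I-1×I-2: BB|Bb|bb
B/III-1 un II-1×II-2: Bb
B/III-2 aff II-1×II-2: bb
⇒ B over [I-1,I-2,II-1,II-2,II-3,III-1,III-2]: 10 consistent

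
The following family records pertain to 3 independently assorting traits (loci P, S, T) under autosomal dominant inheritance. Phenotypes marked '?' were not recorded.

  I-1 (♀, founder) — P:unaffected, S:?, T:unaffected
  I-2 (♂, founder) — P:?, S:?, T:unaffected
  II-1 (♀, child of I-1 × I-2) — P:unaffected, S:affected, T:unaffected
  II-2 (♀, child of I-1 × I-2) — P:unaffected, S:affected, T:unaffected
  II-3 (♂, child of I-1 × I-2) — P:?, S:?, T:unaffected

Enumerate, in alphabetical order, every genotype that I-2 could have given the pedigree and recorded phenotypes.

P/I-1 un ·: pp
P/I-2 ? ·: pp|Pp
P/II-1 un I-1×I-2: pp
P/II-2 un I-1×I-2: pp
P/II-3 ? I-1×I-2: pp|Pp
⇒ P over [I-1,I-2,II-1,II-2,II-3]: 3 consistent
S/I-1 ? ·: ss|Ss|SS
S/I-2 ? ·: ss|Ss|SS
S/II-1 aff I-1×I-2: Ss|SS
S/II-2 aff I-1×I-2: Ss|SS
S/II-3 ? I-1×I-2: ss|Ss|SS
⇒ S over [I-1,I-2,II-1,II-2,II-3]: 35 consistent
T/I-1 un ·: tt
T/I-2 un ·: tt
T/II-1 un I-1×I-2: tt
T/II-2 un I-1×I-2: tt
T/II-3 un I-1×I-2: tt
⇒ T over [I-1,I-2,II-1,II-2,II-3]: 1 consistent

I-2 ∈ {Pp SS tt, Pp Ss tt, Pp ss tt, pp SS tt, pp Ss tt, pp ss tt}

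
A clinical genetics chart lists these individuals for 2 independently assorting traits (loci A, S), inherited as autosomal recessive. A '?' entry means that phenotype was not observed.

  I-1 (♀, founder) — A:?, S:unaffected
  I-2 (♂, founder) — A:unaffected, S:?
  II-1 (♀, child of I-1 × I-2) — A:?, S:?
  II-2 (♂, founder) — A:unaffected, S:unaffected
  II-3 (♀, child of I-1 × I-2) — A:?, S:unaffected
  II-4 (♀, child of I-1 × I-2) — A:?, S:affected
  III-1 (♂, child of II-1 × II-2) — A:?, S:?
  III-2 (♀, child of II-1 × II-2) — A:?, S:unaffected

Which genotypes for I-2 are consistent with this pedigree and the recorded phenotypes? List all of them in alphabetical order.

I-2 ∈ {AA Ss, AA ss, Aa Ss, Aa ss}

A/I-1 ? ·: AA|Aa|aa
A/I-2 un ·: AA|Aa
A/II-1 ? I-1×I-2: AA|Aa|aa
A/II-2 un ·: AA|Aa
A/II-3 ? I-1×I-2: AA|Aa|aa
A/II-4 ? I-1×I-2: AA|Aa|aa
A/III-1 ? II-1×II-2: AA|Aa|aa
A/III-2 ? II-1×II-2: AA|Aa|aa
⇒ A over [I-1,I-2,II-1,II-2,II-3,II-4,III-1,III-2]: 441 consistent
S/I-1 un ·: Ss
S/I-2 ? ·: Ss|ss
S/II-1 ? I-1×I-2: SS|Ss|ss
S/II-2 un ·: SS|Ss
S/II-3 un I-1×I-2: SS|Ss
S/II-4 aff I-1×I-2: ss
S/III-1 ? II-1×II-2: SS|Ss|ss
S/III-2 un II-1×II-2: SS|Ss
⇒ S over [I-1,I-2,II-1,II-2,II-3,II-4,III-1,III-2]: 49 consistent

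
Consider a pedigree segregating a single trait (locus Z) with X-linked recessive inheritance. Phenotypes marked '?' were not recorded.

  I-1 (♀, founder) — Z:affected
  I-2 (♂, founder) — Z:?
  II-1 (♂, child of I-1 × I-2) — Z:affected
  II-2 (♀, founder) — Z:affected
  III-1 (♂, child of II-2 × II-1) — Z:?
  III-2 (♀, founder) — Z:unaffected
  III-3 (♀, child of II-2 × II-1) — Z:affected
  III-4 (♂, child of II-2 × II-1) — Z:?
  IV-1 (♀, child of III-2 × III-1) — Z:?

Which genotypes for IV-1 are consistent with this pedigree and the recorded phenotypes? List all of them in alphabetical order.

Z/I-1 aff ·: X^zX^z
Z/I-2 ? ·: X^ZY|X^zY
Z/II-1 aff I-1×I-2: X^zY
Z/II-2 aff ·: X^zX^z
Z/III-1 ? II-2×II-1: X^zY
Z/III-2 un ·: X^ZX^Z|X^ZX^z
Z/III-3 aff II-2×II-1: X^zX^z
Z/III-4 ? II-2×II-1: X^zY
Z/IV-1 ? III-2×III-1: X^ZX^z|X^zX^z
⇒ Z over [I-1,I-2,II-1,II-2,III-1,III-2,III-3,III-4,IV-1]: 6 consistent

IV-1 ∈ {X^ZX^z, X^zX^z}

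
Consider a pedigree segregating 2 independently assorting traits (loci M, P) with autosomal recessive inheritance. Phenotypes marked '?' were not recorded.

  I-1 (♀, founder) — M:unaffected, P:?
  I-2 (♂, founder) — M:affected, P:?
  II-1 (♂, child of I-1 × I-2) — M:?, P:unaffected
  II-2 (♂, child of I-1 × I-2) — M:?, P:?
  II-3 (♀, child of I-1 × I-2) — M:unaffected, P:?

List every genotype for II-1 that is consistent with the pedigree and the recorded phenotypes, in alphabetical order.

II-1 ∈ {Mm PP, Mm Pp, mm PP, mm Pp}

M/I-1 un ·: MM|Mm
M/I-2 aff ·: mm
M/II-1 ? I-1×I-2: Mm|mm
M/II-2 ? I-1×I-2: Mm|mm
M/II-3 un I-1×I-2: Mm
⇒ M over [I-1,I-2,II-1,II-2,II-3]: 5 consistent
P/I-1 ? ·: PP|Pp|pp
P/I-2 ? ·: PP|Pp|pp
P/II-1 un I-1×I-2: PP|Pp
P/II-2 ? I-1×I-2: PP|Pp|pp
P/II-3 ? I-1×I-2: PP|Pp|pp
⇒ P over [I-1,I-2,II-1,II-2,II-3]: 45 consistent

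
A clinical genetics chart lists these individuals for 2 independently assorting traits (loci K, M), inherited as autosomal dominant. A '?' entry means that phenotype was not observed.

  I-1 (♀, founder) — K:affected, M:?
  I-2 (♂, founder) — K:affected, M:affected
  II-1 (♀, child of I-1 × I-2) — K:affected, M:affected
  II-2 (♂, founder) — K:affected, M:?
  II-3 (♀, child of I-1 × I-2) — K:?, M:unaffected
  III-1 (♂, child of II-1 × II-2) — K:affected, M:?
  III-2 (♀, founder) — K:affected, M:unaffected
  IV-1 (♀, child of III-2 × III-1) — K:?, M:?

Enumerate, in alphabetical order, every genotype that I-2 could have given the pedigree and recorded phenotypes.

K/I-1 aff ·: Kk|KK
K/I-2 aff ·: Kk|KK
K/II-1 aff I-1×I-2: Kk|KK
K/II-2 aff ·: Kk|KK
K/II-3 ? I-1×I-2: kk|Kk|KK
K/III-1 aff II-1×II-2: Kk|KK
K/III-2 aff ·: Kk|KK
K/IV-1 ? III-2×III-1: kk|Kk|KK
⇒ K over [I-1,I-2,II-1,II-2,II-3,III-1,III-2,IV-1]: 200 consistent
M/I-1 ? ·: mm|Mm
M/I-2 aff ·: Mm
M/II-1 aff I-1×I-2: Mm|MM
M/II-2 ? ·: mm|Mm|MM
M/II-3 un I-1×I-2: mm
M/III-1 ? II-1×II-2: mm|Mm|MM
M/III-2 un ·: mm
M/IV-1 ? III-2×III-1: mm|Mm
⇒ M over [I-1,I-2,II-1,II-2,II-3,III-1,III-2,IV-1]: 26 consistent

I-2 ∈ {KK Mm, Kk Mm}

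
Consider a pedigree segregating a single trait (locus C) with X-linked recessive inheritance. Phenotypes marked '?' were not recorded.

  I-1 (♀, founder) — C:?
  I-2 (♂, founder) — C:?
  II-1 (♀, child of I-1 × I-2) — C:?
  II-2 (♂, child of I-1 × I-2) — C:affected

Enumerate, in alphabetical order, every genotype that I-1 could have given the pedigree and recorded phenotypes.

C/I-1 ? ·: X^CX^c|X^cX^c
C/I-2 ? ·: X^CY|X^cY
C/II-1 ? I-1×I-2: X^CX^C|X^CX^c|X^cX^c
C/II-2 aff I-1×I-2: X^cY
⇒ C over [I-1,I-2,II-1,II-2]: 6 consistent

I-1 ∈ {X^CX^c, X^cX^c}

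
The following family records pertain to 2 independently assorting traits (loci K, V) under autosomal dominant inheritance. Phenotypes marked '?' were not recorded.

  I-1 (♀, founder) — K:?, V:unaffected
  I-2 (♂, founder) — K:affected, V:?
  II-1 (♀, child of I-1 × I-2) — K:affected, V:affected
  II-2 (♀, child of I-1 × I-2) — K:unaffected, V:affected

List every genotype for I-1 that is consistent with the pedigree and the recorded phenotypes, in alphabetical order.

I-1 ∈ {Kk vv, kk vv}

K/I-1 ? ·: kk|Kk
K/I-2 aff ·: Kk
K/II-1 aff I-1×I-2: Kk|KK
K/II-2 un I-1×I-2: kk
⇒ K over [I-1,I-2,II-1,II-2]: 3 consistent
V/I-1 un ·: vv
V/I-2 ? ·: Vv|VV
V/II-1 aff I-1×I-2: Vv
V/II-2 aff I-1×I-2: Vv
⇒ V over [I-1,I-2,II-1,II-2]: 2 consistent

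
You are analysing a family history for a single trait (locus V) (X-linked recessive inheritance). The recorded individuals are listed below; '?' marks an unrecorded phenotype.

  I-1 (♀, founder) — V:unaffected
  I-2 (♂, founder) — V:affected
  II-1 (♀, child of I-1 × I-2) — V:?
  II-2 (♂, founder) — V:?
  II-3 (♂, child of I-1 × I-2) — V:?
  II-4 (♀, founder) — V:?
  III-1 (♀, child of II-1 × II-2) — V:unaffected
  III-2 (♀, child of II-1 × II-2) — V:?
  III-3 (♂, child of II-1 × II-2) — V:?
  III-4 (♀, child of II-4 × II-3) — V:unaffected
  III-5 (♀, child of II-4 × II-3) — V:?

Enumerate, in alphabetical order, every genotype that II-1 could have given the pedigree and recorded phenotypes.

II-1 ∈ {X^VX^v, X^vX^v}

V/I-1 un ·: X^VX^V|X^VX^v
V/I-2 aff ·: X^vY
V/II-1 ? I-1×I-2: X^VX^v|X^vX^v
V/II-2 ? ·: X^VY|X^vY
V/II-3 ? I-1×I-2: X^VY|X^vY
V/II-4 ? ·: X^VX^V|X^VX^v|X^vX^v
V/III-1 un II-1×II-2: X^VX^V|X^VX^v
V/III-2 ? II-1×II-2: X^VX^V|X^VX^v|X^vX^v
V/III-3 ? II-1×II-2: X^VY|X^vY
V/III-4 un II-4×II-3: X^VX^V|X^VX^v
V/III-5 ? II-4×II-3: X^VX^V|X^VX^v|X^vX^v
⇒ V over [I-1,I-2,II-1,II-2,II-3,II-4,III-1,III-2,III-3,III-4,III-5]: 189 consistent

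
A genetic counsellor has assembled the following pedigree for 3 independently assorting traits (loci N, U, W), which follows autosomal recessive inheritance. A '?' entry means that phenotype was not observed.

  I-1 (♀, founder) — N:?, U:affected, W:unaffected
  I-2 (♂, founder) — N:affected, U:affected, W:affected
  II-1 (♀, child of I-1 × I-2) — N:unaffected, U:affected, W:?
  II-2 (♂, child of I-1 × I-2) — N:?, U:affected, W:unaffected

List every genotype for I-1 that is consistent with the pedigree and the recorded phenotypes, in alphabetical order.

I-1 ∈ {NN uu WW, NN uu Ww, Nn uu WW, Nn uu Ww}

N/I-1 ? ·: NN|Nn
N/I-2 aff ·: nn
N/II-1 un I-1×I-2: Nn
N/II-2 ? I-1×I-2: Nn|nn
⇒ N over [I-1,I-2,II-1,II-2]: 3 consistent
U/I-1 aff ·: uu
U/I-2 aff ·: uu
U/II-1 aff I-1×I-2: uu
U/II-2 aff I-1×I-2: uu
⇒ U over [I-1,I-2,II-1,II-2]: 1 consistent
W/I-1 un ·: WW|Ww
W/I-2 aff ·: ww
W/II-1 ? I-1×I-2: Ww|ww
W/II-2 un I-1×I-2: Ww
⇒ W over [I-1,I-2,II-1,II-2]: 3 consistent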